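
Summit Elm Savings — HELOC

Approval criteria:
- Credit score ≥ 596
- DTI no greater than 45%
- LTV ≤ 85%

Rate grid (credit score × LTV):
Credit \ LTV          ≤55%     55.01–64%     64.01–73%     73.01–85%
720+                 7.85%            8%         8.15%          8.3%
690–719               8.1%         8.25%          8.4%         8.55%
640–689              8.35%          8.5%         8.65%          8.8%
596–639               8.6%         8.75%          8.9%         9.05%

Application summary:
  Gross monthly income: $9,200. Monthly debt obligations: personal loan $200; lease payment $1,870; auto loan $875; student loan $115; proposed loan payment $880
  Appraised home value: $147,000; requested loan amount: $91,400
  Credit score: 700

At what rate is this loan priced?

8.25%

Credit score 700 ≥ 596; Total monthly debts = (200 + 1,870 + 875 + 115 + 880) = 3,940. Debt-to-income = 3,940/9,200 = 42.8% — meets 45% limit
LTV = 91,400/147,000 = 62.2% ≤ 85%
Row: 700 falls in 690–719. Column: 62.2% falls in 55.01–64%. Rate = 8.25%.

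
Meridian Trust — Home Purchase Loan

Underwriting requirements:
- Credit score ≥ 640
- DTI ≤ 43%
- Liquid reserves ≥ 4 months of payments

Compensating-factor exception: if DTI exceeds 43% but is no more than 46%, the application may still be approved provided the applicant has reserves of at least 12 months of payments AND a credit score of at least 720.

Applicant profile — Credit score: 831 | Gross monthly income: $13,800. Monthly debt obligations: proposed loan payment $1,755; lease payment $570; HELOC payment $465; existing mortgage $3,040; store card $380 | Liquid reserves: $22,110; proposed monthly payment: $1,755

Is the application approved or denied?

Approved

Credit score 831 ≥ 640 (meets base)
Total debts = (1,755 + 570 + 465 + 3,040 + 380) = 6,210. DTI: 6,210 ÷ 13,800 = 45%, over the 43% base limit.
Reserves: 22,110 ÷ 1,755 = 12.6 months (meets 4-month minimum)
DTI 45% is within the 43%–46% exception band; checking compensating factors.
Override check — reserves: 12.6 mo (ok); score: 831 (ok).
Both override conditions satisfied; DTI exception granted.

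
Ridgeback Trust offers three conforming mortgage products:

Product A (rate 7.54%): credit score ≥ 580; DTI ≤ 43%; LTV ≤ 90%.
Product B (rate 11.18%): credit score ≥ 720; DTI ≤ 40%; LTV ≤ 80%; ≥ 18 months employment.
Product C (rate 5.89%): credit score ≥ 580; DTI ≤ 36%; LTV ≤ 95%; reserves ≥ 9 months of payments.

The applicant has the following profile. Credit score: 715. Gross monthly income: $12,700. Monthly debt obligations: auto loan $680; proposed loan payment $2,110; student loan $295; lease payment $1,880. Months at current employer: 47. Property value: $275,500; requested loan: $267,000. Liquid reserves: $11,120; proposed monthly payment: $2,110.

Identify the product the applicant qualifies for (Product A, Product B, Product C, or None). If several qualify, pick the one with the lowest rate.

None

Total debts = (680 + 2,110 + 295 + 1,880) = 4,965; DTI = 4,965/12,700 = 39.1%.
LTV = 267,000/275,500 = 96.9%.
Reserves = 11,120/2,110 = 5.3 months.
Product A: score 715 ≥ 580; DTI 39.1% ≤ 43%; LTV 96.9% > 90% → does not qualify.
Product B: score 715 < 720; DTI 39.1% ≤ 40%; LTV 96.9% > 80%; employment 47 ≥ 18 mo → does not qualify.
Product C: score 715 ≥ 580; DTI 39.1% > 36%; LTV 96.9% > 95%; reserves 5.3 < 9 mo → does not qualify.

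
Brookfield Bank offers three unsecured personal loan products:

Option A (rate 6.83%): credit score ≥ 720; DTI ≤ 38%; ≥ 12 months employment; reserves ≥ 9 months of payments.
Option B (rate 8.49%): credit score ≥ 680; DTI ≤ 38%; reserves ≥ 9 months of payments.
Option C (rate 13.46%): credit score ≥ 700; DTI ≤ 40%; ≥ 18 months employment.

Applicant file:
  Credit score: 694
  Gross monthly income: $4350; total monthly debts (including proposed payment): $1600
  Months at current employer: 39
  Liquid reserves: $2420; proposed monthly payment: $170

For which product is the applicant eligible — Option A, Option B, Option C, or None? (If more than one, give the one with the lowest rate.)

DTI = 1,600/4,350 = 36.8%.
Reserves = 2,420/170 = 14.2 months.
Option A: score 694 < 720; DTI 36.8% ≤ 38%; employment 39 ≥ 12 mo; reserves 14.2 ≥ 9 mo → does not qualify.
Option B: score 694 ≥ 680; DTI 36.8% ≤ 38%; reserves 14.2 ≥ 9 mo → qualifies.
Option C: score 694 < 700; DTI 36.8% ≤ 40%; employment 39 ≥ 18 mo → does not qualify.

Option B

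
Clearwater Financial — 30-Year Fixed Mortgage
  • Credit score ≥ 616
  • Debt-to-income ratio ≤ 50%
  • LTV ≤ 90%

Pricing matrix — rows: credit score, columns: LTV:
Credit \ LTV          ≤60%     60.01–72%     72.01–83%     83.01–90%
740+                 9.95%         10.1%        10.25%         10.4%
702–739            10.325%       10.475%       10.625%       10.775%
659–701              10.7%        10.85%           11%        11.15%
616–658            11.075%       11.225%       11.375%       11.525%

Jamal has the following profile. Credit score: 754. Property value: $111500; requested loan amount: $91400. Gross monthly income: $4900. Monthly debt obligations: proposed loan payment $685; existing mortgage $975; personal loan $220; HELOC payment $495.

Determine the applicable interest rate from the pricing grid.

10.25%

Credit score 754 ≥ 616; Total monthly debts = (685 + 975 + 220 + 495) = 2,375. DTI: 2,375 ÷ 4,900 = 48.5%, within the 50% cap
LTV = 91,400/111,500 = 82% ≤ 90%
Row: 754 falls in 740+. Column: 82% falls in 72.01–83%. Rate = 10.25%.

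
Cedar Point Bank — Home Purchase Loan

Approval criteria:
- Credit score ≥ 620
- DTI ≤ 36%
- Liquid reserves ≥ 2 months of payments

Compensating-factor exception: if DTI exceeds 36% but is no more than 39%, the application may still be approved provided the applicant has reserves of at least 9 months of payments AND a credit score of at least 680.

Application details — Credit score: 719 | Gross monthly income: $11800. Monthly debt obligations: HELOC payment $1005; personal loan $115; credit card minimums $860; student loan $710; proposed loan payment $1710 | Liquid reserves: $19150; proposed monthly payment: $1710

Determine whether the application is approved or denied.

Approved

Credit score 719 ≥ 620 (meets base)
Total debts = (1,005 + 115 + 860 + 710 + 1,710) = 4,400. DTI = 4,400/11,800 = 37.3% > 36% — standard DTI limit exceeded.
Reserves: 19,150 ÷ 1,710 = 11.2 months (meets 2-month minimum)
37.3% falls in the override range (36%–39%), so the compensating-factor test applies.
Reserves 11.2 ≥ 9 months; credit score 719 ≥ 680.
Both compensating conditions met → exception applies.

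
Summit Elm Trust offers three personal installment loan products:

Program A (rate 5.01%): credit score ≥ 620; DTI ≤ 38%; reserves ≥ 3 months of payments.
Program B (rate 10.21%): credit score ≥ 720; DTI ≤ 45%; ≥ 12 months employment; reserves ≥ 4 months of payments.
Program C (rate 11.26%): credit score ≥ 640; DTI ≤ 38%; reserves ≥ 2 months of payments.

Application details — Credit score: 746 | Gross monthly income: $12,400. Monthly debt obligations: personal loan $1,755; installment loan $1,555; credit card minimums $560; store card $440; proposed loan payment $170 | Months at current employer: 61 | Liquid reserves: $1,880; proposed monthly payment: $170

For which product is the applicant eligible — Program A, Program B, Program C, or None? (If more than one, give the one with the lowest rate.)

Program A

Total debts = (1,755 + 1,555 + 560 + 440 + 170) = 4,480; DTI = 4,480/12,400 = 36.1%.
Reserves = 1,880/170 = 11.1 months.
Program A: score 746 ≥ 620; DTI 36.1% ≤ 38%; reserves 11.1 ≥ 3 mo → qualifies.
Program B: score 746 ≥ 720; DTI 36.1% ≤ 45%; employment 61 ≥ 12 mo; reserves 11.1 ≥ 4 mo → qualifies.
Program C: score 746 ≥ 640; DTI 36.1% ≤ 38%; reserves 11.1 ≥ 2 mo → qualifies.
Qualifying: Program A, Program B, Program C. Lowest rate is 5.01% → Program A.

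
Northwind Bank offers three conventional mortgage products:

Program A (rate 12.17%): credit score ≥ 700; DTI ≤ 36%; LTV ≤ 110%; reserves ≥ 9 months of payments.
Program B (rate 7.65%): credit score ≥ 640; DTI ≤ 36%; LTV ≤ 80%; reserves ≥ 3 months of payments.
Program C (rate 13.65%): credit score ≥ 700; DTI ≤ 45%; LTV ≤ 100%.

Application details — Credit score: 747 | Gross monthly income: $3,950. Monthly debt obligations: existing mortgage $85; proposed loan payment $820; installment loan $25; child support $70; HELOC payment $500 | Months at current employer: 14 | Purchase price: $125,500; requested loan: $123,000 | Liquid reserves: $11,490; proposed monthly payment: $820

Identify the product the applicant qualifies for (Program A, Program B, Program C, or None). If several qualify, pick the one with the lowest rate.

Total debts = (85 + 820 + 25 + 70 + 500) = 1,500; DTI = 1,500/3,950 = 38%.
LTV = 123,000/125,500 = 98%.
Reserves = 11,490/820 = 14.0 months.
Program A: score 747 ≥ 700; DTI 38% > 36%; LTV 98% ≤ 110%; reserves 14.0 ≥ 9 mo → does not qualify.
Program B: score 747 ≥ 640; DTI 38% > 36%; LTV 98% > 80%; reserves 14.0 ≥ 3 mo → does not qualify.
Program C: score 747 ≥ 700; DTI 38% ≤ 45%; LTV 98% ≤ 100% → qualifies.

Program C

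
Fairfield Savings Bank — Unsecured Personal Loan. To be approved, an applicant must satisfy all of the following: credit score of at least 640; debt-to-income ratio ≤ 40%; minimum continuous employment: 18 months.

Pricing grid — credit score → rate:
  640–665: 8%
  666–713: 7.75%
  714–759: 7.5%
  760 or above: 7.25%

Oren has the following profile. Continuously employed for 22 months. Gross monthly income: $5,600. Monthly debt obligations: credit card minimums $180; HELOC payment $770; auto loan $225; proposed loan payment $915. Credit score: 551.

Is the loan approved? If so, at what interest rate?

Credit score 551 < 640 (below minimum)
Total monthly debts = (180 + 770 + 225 + 915) = 2,090. DTI = 2,090/5,600 = 37.3% ≤ 40%
Employment 22 ≥ 18 months
Not all requirements met → denied.

Denied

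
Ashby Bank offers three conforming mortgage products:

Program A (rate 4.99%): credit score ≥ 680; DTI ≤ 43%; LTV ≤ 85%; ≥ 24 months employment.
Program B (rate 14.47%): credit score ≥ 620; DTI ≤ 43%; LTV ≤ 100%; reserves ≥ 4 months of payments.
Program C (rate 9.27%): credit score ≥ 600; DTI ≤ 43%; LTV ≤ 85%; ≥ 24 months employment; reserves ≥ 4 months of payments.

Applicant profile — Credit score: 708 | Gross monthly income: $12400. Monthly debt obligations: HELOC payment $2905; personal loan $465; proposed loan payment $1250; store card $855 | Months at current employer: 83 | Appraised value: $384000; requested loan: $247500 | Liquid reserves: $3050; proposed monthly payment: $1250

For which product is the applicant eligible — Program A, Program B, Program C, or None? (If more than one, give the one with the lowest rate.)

None

Total debts = (2,905 + 465 + 1,250 + 855) = 5,475; DTI = 5,475/12,400 = 44.2%.
LTV = 247,500/384,000 = 64.5%.
Reserves = 3,050/1,250 = 2.4 months.
Program A: score 708 ≥ 680; DTI 44.2% > 43%; LTV 64.5% ≤ 85%; employment 83 ≥ 24 mo → does not qualify.
Program B: score 708 ≥ 620; DTI 44.2% > 43%; LTV 64.5% ≤ 100%; reserves 2.4 < 4 mo → does not qualify.
Program C: score 708 ≥ 600; DTI 44.2% > 43%; LTV 64.5% ≤ 85%; employment 83 ≥ 24 mo; reserves 2.4 < 4 mo → does not qualify.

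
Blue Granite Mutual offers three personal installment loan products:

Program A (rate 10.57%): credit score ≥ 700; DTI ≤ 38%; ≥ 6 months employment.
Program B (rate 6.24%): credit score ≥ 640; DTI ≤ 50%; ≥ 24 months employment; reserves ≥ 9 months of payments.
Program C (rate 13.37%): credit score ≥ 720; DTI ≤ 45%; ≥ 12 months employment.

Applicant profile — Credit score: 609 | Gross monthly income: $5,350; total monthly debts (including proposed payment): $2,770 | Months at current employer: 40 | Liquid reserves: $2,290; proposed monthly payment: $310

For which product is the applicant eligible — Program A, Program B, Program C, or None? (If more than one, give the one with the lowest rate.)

DTI = 2,770/5,350 = 51.8%.
Reserves = 2,290/310 = 7.4 months.
Program A: score 609 < 700; DTI 51.8% > 38%; employment 40 ≥ 6 mo → does not qualify.
Program B: score 609 < 640; DTI 51.8% > 50%; employment 40 ≥ 24 mo; reserves 7.4 < 9 mo → does not qualify.
Program C: score 609 < 720; DTI 51.8% > 45%; employment 40 ≥ 12 mo → does not qualify.

None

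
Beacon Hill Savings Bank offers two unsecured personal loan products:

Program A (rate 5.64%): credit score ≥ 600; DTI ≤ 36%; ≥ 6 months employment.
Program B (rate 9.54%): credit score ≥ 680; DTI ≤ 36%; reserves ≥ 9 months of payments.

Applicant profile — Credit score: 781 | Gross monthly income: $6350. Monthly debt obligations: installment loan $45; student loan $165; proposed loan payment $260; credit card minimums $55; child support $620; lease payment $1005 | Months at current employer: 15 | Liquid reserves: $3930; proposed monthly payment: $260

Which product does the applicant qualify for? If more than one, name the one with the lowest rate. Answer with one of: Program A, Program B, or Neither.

Program A

Total debts = (45 + 165 + 260 + 55 + 620 + 1,005) = 2,150; DTI = 2,150/6,350 = 33.9%.
Reserves = 3,930/260 = 15.1 months.
Program A: score 781 ≥ 600; DTI 33.9% ≤ 36%; employment 15 ≥ 6 mo → qualifies.
Program B: score 781 ≥ 680; DTI 33.9% ≤ 36%; reserves 15.1 ≥ 9 mo → qualifies.
Qualifying: Program A, Program B. Lowest rate is 5.64% → Program A.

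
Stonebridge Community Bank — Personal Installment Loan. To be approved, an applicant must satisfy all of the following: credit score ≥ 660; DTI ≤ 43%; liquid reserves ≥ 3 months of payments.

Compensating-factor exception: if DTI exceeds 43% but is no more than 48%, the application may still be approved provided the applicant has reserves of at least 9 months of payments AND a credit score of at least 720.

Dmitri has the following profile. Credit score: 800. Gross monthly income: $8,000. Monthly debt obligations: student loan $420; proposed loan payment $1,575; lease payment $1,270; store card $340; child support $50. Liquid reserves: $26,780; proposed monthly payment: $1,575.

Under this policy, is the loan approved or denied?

Credit score 800 ≥ 660 (meets base)
Total debts = (420 + 1,575 + 1,270 + 340 + 50) = 3,655. DTI: 3,655 ÷ 8,000 = 45.7%, over the 43% base limit.
Liquid reserves cover 26,780/1,575 = 17.0 months — ≥ 3 required
45.7% falls in the override range (43%–48%), so the compensating-factor test applies.
Override check — reserves: 17.0 mo (ok); score: 800 (ok).
Both compensating conditions met → exception applies.

Approved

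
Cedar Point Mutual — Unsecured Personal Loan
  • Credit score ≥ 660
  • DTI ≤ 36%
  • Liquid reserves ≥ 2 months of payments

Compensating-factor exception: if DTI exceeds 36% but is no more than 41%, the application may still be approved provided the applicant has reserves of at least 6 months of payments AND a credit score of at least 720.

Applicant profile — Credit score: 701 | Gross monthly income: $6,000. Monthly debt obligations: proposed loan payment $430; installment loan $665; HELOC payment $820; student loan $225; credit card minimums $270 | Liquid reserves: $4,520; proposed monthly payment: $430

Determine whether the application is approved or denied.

Credit score 701 ≥ 660 (meets base)
Total debts = (430 + 665 + 820 + 225 + 270) = 2,410. DTI = 2,410/6,000 = 40.2% > 36% — standard DTI limit exceeded.
Reserves: 4,520 ÷ 430 = 10.5 months (meets 2-month minimum)
40.2% falls in the override range (36%–41%), so the compensating-factor test applies.
Override check — reserves: 10.5 mo (ok); score: 701 (below 720).
Compensating-factor requirement not fully met.

Denied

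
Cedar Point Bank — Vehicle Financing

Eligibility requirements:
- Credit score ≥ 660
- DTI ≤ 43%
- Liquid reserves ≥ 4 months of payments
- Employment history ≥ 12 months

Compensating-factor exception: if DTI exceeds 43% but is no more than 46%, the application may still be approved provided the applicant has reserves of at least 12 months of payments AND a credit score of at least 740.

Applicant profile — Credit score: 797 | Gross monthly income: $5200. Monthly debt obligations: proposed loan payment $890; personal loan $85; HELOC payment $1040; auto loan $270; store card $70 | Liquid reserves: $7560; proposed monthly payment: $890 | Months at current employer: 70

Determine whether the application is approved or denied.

Credit score 797 ≥ 660 (meets base)
Total debts = (890 + 85 + 1,040 + 270 + 70) = 2,355. DTI: 2,355 ÷ 5,200 = 45.3%, over the 43% base limit.
Liquid reserves cover 7,560/890 = 8.5 months — ≥ 4 required
Employment 70 ≥ 12 months
45.3% falls in the override range (43%–46%), so the compensating-factor test applies.
Override check — reserves: 8.5 mo (short of 12); score: 797 (ok).
Compensating-factor requirement not fully met.

Denied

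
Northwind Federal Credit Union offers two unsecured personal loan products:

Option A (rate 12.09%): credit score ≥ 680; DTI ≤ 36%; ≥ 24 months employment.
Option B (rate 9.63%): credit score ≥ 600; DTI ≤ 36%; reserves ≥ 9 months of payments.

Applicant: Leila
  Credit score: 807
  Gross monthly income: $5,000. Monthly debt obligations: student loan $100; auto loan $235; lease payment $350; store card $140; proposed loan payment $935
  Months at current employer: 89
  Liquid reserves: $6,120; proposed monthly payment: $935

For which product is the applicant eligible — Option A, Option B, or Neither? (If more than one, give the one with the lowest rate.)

Option A

Total debts = (100 + 235 + 350 + 140 + 935) = 1,760; DTI = 1,760/5,000 = 35.2%.
Reserves = 6,120/935 = 6.5 months.
Option A: score 807 ≥ 680; DTI 35.2% ≤ 36%; employment 89 ≥ 24 mo → qualifies.
Option B: score 807 ≥ 600; DTI 35.2% ≤ 36%; reserves 6.5 < 9 mo → does not qualify.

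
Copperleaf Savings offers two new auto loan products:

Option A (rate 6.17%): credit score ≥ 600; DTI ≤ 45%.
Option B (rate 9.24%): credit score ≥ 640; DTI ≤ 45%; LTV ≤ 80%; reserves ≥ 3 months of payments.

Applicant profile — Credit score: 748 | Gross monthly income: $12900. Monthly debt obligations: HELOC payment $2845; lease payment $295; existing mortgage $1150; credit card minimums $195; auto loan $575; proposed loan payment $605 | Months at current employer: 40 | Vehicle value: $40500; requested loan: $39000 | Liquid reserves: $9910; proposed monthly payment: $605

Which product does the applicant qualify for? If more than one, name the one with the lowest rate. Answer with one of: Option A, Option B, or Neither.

Total debts = (2,845 + 295 + 1,150 + 195 + 575 + 605) = 5,665; DTI = 5,665/12,900 = 43.9%.
LTV = 39,000/40,500 = 96.3%.
Reserves = 9,910/605 = 16.4 months.
Option A: score 748 ≥ 600; DTI 43.9% ≤ 45% → qualifies.
Option B: score 748 ≥ 640; DTI 43.9% ≤ 45%; LTV 96.3% > 80%; reserves 16.4 ≥ 3 mo → does not qualify.

Option A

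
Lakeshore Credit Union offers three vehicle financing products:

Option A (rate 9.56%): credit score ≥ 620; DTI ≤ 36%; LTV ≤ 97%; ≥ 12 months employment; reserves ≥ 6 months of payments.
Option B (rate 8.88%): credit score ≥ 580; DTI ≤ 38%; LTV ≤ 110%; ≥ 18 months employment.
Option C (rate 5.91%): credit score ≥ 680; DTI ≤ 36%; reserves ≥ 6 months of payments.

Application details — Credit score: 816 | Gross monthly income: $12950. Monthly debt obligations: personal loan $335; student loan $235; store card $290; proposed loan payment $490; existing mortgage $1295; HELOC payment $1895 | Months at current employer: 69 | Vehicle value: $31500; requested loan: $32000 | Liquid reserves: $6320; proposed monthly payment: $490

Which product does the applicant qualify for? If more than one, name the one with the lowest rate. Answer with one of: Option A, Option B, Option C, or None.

Option C

Total debts = (335 + 235 + 290 + 490 + 1,295 + 1,895) = 4,540; DTI = 4,540/12,950 = 35.1%.
LTV = 32,000/31,500 = 101.6%.
Reserves = 6,320/490 = 12.9 months.
Option A: score 816 ≥ 620; DTI 35.1% ≤ 36%; LTV 101.6% > 97%; employment 69 ≥ 12 mo; reserves 12.9 ≥ 6 mo → does not qualify.
Option B: score 816 ≥ 580; DTI 35.1% ≤ 38%; LTV 101.6% ≤ 110%; employment 69 ≥ 18 mo → qualifies.
Option C: score 816 ≥ 680; DTI 35.1% ≤ 36%; reserves 12.9 ≥ 6 mo → qualifies.
Qualifying: Option B, Option C. Lowest rate is 5.91% → Option C.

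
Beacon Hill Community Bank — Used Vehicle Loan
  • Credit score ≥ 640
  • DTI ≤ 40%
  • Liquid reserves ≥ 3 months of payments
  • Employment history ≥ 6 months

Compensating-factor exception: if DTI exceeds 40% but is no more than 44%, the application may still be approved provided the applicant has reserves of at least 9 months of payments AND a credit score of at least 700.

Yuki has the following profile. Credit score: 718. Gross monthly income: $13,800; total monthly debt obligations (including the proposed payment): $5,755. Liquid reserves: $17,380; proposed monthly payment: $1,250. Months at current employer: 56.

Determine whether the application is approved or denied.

Credit score 718 ≥ 640 (meets base)
DTI: 5,755 ÷ 13,800 = 41.7%, over the 40% base limit.
Reserves: 17,380 ÷ 1,250 = 13.9 months (meets 3-month minimum)
Employment 56 ≥ 6 months
DTI 41.7% is within the 40%–44% exception band; checking compensating factors.
Override check — reserves: 13.9 mo (ok); score: 718 (ok).
Both override conditions satisfied; DTI exception granted.

Approved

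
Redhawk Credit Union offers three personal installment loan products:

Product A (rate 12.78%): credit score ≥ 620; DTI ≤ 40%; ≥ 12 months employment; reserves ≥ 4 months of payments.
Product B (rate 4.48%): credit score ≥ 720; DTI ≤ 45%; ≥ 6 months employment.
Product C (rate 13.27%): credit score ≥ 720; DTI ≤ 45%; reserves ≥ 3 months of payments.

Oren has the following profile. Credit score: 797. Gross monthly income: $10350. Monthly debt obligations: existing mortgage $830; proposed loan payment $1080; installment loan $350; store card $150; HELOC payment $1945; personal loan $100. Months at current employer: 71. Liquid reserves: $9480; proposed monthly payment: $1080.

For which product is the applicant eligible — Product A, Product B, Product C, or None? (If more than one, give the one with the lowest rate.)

Total debts = (830 + 1,080 + 350 + 150 + 1,945 + 100) = 4,455; DTI = 4,455/10,350 = 43%.
Reserves = 9,480/1,080 = 8.8 months.
Product A: score 797 ≥ 620; DTI 43% > 40%; employment 71 ≥ 12 mo; reserves 8.8 ≥ 4 mo → does not qualify.
Product B: score 797 ≥ 720; DTI 43% ≤ 45%; employment 71 ≥ 6 mo → qualifies.
Product C: score 797 ≥ 720; DTI 43% ≤ 45%; reserves 8.8 ≥ 3 mo → qualifies.
Qualifying: Product B, Product C. Lowest rate is 4.48% → Product B.

Product B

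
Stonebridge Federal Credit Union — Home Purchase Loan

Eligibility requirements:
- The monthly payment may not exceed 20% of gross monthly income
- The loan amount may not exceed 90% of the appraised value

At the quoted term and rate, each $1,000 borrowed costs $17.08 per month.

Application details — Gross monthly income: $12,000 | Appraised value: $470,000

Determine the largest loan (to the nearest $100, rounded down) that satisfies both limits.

Payment cap: 20% × $12,000 = $2,400/month.
At $17.08 per $1,000, that supports 2,400/17.08 × 1,000 ≈ $140,515 → $140,500.
LTV cap: 90% × $470,000 = $423,000 → $423,000.
Binding constraint: payment-to-income.

$140,500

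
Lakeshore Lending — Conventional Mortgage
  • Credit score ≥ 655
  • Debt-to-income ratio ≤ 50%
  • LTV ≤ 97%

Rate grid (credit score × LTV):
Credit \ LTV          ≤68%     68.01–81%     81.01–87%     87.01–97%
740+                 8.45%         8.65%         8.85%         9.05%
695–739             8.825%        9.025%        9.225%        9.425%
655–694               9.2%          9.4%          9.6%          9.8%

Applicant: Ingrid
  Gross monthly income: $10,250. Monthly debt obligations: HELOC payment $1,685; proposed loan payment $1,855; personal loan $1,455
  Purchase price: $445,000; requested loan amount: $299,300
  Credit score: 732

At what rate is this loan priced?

8.825%

Credit score 732 ≥ 655; Total monthly debts = (1,685 + 1,855 + 1,455) = 4,995. DTI = 4,995/10,250 = 48.7% ≤ 50%
LTV = 299,300/445,000 = 67.3% ≤ 97%
Score 732 is in the 695–739 band; LTV 67.3% is in the ≤68% band → 8.825%.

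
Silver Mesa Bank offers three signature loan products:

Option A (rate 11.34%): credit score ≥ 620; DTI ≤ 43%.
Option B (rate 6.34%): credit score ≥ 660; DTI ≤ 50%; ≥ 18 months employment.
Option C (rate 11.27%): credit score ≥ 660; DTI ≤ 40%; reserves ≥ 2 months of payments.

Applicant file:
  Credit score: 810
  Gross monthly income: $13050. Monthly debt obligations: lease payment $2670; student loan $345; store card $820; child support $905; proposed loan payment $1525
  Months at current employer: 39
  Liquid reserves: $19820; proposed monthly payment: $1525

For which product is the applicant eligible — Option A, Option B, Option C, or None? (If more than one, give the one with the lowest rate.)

Option B

Total debts = (2,670 + 345 + 820 + 905 + 1,525) = 6,265; DTI = 6,265/13,050 = 48%.
Reserves = 19,820/1,525 = 13.0 months.
Option A: score 810 ≥ 620; DTI 48% > 43% → does not qualify.
Option B: score 810 ≥ 660; DTI 48% ≤ 50%; employment 39 ≥ 18 mo → qualifies.
Option C: score 810 ≥ 660; DTI 48% > 40%; reserves 13.0 ≥ 2 mo → does not qualify.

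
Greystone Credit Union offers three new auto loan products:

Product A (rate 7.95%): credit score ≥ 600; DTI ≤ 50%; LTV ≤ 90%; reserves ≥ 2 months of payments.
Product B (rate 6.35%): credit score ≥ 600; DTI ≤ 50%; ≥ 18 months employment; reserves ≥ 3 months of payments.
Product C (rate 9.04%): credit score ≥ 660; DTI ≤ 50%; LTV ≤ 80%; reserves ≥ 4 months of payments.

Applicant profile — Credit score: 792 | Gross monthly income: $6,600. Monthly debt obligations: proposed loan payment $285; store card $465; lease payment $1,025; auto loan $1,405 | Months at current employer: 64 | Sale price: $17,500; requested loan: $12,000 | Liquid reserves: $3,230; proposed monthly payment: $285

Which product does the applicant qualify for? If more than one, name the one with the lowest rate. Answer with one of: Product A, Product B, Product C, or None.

Total debts = (285 + 465 + 1,025 + 1,405) = 3,180; DTI = 3,180/6,600 = 48.2%.
LTV = 12,000/17,500 = 68.6%.
Reserves = 3,230/285 = 11.3 months.
Product A: score 792 ≥ 600; DTI 48.2% ≤ 50%; LTV 68.6% ≤ 90%; reserves 11.3 ≥ 2 mo → qualifies.
Product B: score 792 ≥ 600; DTI 48.2% ≤ 50%; employment 64 ≥ 18 mo; reserves 11.3 ≥ 3 mo → qualifies.
Product C: score 792 ≥ 660; DTI 48.2% ≤ 50%; LTV 68.6% ≤ 80%; reserves 11.3 ≥ 4 mo → qualifies.
Qualifying: Product A, Product B, Product C. Lowest rate is 6.35% → Product B.

Product B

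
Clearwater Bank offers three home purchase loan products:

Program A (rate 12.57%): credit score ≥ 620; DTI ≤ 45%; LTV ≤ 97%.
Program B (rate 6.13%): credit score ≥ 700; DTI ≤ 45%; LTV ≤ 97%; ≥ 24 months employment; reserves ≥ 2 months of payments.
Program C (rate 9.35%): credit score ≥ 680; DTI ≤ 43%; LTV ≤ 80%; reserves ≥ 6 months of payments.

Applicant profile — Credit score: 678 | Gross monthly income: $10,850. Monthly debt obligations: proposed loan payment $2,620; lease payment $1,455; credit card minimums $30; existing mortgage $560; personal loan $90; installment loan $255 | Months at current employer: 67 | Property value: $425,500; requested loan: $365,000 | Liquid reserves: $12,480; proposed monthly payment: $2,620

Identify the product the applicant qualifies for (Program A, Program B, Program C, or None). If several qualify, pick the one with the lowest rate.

Total debts = (2,620 + 1,455 + 30 + 560 + 90 + 255) = 5,010; DTI = 5,010/10,850 = 46.2%.
LTV = 365,000/425,500 = 85.8%.
Reserves = 12,480/2,620 = 4.8 months.
Program A: score 678 ≥ 620; DTI 46.2% > 45%; LTV 85.8% ≤ 97% → does not qualify.
Program B: score 678 < 700; DTI 46.2% > 45%; LTV 85.8% ≤ 97%; employment 67 ≥ 24 mo; reserves 4.8 ≥ 2 mo → does not qualify.
Program C: score 678 < 680; DTI 46.2% > 43%; LTV 85.8% > 80%; reserves 4.8 < 6 mo → does not qualify.

None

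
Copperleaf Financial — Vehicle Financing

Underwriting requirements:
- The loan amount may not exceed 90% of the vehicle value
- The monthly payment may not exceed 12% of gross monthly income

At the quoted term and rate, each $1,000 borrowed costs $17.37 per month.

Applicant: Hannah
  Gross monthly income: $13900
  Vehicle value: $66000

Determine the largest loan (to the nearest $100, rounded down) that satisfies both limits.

Payment cap: 12% × $13,900 = $1,668/month.
At $17.37 per $1,000, that supports 1,668/17.37 × 1,000 ≈ $96,027 → $96,000.
LTV cap: 90% × $66,000 = $59,400 → $59,400.
Binding constraint: loan-to-value.

$59,400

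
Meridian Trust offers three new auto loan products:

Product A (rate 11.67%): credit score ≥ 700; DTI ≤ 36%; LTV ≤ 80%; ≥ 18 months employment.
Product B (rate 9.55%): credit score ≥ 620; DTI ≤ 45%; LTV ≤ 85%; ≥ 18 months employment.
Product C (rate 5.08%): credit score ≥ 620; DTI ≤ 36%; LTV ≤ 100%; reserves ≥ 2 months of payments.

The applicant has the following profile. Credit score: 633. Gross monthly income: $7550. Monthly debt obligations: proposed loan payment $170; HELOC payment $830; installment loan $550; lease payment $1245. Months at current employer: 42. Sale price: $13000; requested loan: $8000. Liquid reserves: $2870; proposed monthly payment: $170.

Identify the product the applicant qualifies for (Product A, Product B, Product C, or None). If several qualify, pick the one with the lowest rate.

Total debts = (170 + 830 + 550 + 1,245) = 2,795; DTI = 2,795/7,550 = 37%.
LTV = 8,000/13,000 = 61.5%.
Reserves = 2,870/170 = 16.9 months.
Product A: score 633 < 700; DTI 37% > 36%; LTV 61.5% ≤ 80%; employment 42 ≥ 18 mo → does not qualify.
Product B: score 633 ≥ 620; DTI 37% ≤ 45%; LTV 61.5% ≤ 85%; employment 42 ≥ 18 mo → qualifies.
Product C: score 633 ≥ 620; DTI 37% > 36%; LTV 61.5% ≤ 100%; reserves 16.9 ≥ 2 mo → does not qualify.

Product B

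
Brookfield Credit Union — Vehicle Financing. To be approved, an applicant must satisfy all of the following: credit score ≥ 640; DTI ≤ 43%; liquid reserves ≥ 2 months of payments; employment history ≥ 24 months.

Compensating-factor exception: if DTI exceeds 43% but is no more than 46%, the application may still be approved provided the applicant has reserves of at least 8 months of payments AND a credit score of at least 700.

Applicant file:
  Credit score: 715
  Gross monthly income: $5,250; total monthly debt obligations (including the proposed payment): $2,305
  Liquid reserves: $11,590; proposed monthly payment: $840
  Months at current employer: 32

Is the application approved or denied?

Approved

Credit score 715 ≥ 640 (meets base)
DTI: 2,305 ÷ 5,250 = 43.9%, over the 43% base limit.
Liquid reserves cover 11,590/840 = 13.8 months — ≥ 2 required
Employment 32 ≥ 24 months
DTI 43.9% is within the 43%–46% exception band; checking compensating factors.
Override check — reserves: 13.8 mo (ok); score: 715 (ok).
Both compensating conditions met → exception applies.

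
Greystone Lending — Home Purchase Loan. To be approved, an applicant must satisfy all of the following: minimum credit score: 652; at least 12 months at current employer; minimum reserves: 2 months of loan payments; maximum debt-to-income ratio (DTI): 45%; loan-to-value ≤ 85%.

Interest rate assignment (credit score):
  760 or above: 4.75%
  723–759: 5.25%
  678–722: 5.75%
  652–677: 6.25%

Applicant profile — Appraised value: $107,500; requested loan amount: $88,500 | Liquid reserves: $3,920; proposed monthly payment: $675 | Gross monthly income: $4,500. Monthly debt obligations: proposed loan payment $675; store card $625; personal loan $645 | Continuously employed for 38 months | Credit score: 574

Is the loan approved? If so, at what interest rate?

Denied

Credit score 574 < 652 (below minimum)
LTV = 88,500/107,500 = 82.3% ≤ 85%
Employment 38 ≥ 12 months
Liquid reserves cover 3,920/675 = 5.8 months — ≥ 2 required
Total monthly debts = (675 + 625 + 645) = 1,945. DTI: 1,945 ÷ 4,500 = 43.2%, within the 45% cap
Not all requirements met → denied.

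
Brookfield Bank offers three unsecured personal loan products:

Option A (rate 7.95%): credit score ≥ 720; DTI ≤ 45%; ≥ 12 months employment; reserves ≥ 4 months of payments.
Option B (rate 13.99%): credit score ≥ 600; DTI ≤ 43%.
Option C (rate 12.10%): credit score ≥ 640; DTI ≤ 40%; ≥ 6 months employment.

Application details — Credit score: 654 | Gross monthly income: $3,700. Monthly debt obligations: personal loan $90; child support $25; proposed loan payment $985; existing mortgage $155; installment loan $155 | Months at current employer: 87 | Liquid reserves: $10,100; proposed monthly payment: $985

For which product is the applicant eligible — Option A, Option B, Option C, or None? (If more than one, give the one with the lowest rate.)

Option C

Total debts = (90 + 25 + 985 + 155 + 155) = 1,410; DTI = 1,410/3,700 = 38.1%.
Reserves = 10,100/985 = 10.3 months.
Option A: score 654 < 720; DTI 38.1% ≤ 45%; employment 87 ≥ 12 mo; reserves 10.3 ≥ 4 mo → does not qualify.
Option B: score 654 ≥ 600; DTI 38.1% ≤ 43% → qualifies.
Option C: score 654 ≥ 640; DTI 38.1% ≤ 40%; employment 87 ≥ 6 mo → qualifies.
Qualifying: Option B, Option C. Lowest rate is 12.10% → Option C.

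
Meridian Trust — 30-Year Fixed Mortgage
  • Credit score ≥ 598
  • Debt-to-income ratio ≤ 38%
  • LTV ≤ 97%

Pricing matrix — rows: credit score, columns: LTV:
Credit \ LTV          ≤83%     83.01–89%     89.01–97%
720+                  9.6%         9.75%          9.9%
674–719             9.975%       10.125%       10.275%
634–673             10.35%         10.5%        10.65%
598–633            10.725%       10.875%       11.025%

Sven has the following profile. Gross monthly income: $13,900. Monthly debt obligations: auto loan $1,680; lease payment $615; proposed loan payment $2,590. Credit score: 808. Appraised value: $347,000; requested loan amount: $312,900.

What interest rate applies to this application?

Credit score 808 ≥ 598; Total monthly debts = (1,680 + 615 + 2,590) = 4,885. Debt-to-income = 4,885/13,900 = 35.1% — meets 38% limit
Loan-to-value = 312,900/347,000 = 90.2% — pass (97% max)
Row: 808 falls in 720+. Column: 90.2% falls in 89.01–97%. Rate = 9.9%.

9.9%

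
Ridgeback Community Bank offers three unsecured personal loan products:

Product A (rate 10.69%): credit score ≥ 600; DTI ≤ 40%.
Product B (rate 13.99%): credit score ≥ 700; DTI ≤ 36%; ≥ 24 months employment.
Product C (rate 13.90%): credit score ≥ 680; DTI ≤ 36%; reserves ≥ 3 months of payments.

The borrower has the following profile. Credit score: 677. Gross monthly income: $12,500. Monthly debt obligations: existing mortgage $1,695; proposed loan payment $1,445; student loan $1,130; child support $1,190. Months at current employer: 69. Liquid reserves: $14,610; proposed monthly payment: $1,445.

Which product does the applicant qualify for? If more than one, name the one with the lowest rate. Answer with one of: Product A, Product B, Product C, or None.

None

Total debts = (1,695 + 1,445 + 1,130 + 1,190) = 5,460; DTI = 5,460/12,500 = 43.7%.
Reserves = 14,610/1,445 = 10.1 months.
Product A: score 677 ≥ 600; DTI 43.7% > 40% → does not qualify.
Product B: score 677 < 700; DTI 43.7% > 36%; employment 69 ≥ 24 mo → does not qualify.
Product C: score 677 < 680; DTI 43.7% > 36%; reserves 10.1 ≥ 3 mo → does not qualify.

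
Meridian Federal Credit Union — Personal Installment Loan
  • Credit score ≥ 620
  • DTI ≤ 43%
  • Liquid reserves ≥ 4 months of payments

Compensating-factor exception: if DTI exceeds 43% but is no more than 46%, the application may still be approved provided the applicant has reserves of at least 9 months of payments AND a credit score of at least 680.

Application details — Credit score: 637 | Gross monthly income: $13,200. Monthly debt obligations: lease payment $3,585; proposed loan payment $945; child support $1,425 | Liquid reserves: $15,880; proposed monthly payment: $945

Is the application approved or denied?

Credit score 637 ≥ 620 (meets base)
Total debts = (3,585 + 945 + 1,425) = 5,955. DTI = 5,955/13,200 = 45.1% > 43% — standard DTI limit exceeded.
Reserves: 15,880 ÷ 945 = 16.8 months (meets 4-month minimum)
45.1% falls in the override range (43%–46%), so the compensating-factor test applies.
Reserves 16.8 ≥ 9 months; credit score 637 < 680.
Override conditions not both satisfied; exception does not apply.

Denied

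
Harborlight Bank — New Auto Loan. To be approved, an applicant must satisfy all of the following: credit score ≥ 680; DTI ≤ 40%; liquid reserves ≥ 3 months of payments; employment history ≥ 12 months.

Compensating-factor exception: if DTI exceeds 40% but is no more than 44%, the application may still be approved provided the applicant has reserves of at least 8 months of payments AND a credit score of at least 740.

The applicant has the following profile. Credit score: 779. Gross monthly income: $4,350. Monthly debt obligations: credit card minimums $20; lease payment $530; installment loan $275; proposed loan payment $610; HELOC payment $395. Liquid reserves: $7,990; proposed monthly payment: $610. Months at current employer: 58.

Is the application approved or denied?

Credit score 779 ≥ 680 (meets base)
Total debts = (20 + 530 + 275 + 610 + 395) = 1,830. DTI = 1,830/4,350 = 42.1% > 40% — standard DTI limit exceeded.
Reserves: 7,990 ÷ 610 = 13.1 months (meets 3-month minimum)
Employment 58 ≥ 12 months
42.1% falls in the override range (40%–44%), so the compensating-factor test applies.
Override check — reserves: 13.1 mo (ok); score: 779 (ok).
Both compensating conditions met → exception applies.

Approved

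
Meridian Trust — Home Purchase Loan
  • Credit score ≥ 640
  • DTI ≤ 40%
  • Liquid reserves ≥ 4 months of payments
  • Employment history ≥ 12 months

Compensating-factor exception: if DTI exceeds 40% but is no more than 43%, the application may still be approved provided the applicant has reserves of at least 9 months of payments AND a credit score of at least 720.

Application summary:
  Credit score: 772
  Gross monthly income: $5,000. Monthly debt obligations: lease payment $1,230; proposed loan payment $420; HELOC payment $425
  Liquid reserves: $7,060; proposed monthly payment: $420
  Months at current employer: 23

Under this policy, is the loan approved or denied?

Credit score 772 ≥ 640 (meets base)
Total debts = (1,230 + 420 + 425) = 2,075. DTI = 2,075/5,000 = 41.5% > 40% — standard DTI limit exceeded.
Reserves: 7,060 ÷ 420 = 16.8 months (meets 4-month minimum)
Employment 23 ≥ 12 months
41.5% falls in the override range (40%–43%), so the compensating-factor test applies.
Reserves 16.8 ≥ 9 months; credit score 772 ≥ 720.
Both compensating conditions met → exception applies.

Approved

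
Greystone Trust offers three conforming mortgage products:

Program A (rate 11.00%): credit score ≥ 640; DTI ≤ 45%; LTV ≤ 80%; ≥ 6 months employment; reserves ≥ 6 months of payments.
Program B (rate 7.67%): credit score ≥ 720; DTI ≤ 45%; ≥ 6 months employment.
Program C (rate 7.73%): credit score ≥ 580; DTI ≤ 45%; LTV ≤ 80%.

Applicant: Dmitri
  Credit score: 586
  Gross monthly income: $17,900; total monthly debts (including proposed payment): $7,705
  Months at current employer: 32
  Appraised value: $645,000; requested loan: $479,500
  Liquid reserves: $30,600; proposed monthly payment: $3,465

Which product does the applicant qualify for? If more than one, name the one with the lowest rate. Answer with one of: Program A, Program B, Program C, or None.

DTI = 7,705/17,900 = 43%.
LTV = 479,500/645,000 = 74.3%.
Reserves = 30,600/3,465 = 8.8 months.
Program A: score 586 < 640; DTI 43% ≤ 45%; LTV 74.3% ≤ 80%; employment 32 ≥ 6 mo; reserves 8.8 ≥ 6 mo → does not qualify.
Program B: score 586 < 720; DTI 43% ≤ 45%; employment 32 ≥ 6 mo → does not qualify.
Program C: score 586 ≥ 580; DTI 43% ≤ 45%; LTV 74.3% ≤ 80% → qualifies.

Program C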